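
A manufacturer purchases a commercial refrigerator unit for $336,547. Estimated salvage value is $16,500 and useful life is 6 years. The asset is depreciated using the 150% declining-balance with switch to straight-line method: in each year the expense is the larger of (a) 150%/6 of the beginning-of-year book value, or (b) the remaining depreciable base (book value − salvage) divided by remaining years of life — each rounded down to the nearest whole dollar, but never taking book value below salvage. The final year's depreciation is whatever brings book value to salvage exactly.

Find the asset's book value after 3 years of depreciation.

$141,982

Depreciable base = $336,547 − $16,500 = $320,047.
Year 1: DB = ⌊$336,547 × 150%/6⌋ = $84,136; SL = ⌊$320,047/6⌋ = $53,341 → take DB $84,136. Book value $252,411.
Year 2: DB = ⌊$252,411 × 150%/6⌋ = $63,102; SL = ⌊$235,911/5⌋ = $47,182 → take DB $63,102. Book value $189,309.
Year 3: DB = ⌊$189,309 × 150%/6⌋ = $47,327; SL = ⌊$172,809/4⌋ = $43,202 → take DB $47,327. Book value $141,982.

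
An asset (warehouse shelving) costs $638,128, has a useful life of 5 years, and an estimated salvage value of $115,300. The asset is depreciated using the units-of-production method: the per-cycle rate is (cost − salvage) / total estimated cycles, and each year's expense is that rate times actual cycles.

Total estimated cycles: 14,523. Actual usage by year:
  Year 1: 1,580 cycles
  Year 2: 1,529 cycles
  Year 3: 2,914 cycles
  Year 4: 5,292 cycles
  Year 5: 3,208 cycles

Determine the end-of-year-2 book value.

Depreciable base = $638,128 − $115,300 = $522,828.
Rate = $522,828 / 14,523 cycles = $36 per cycle.
Year 1: 1,580 × $36 = $56,880. Book value $581,248.
Year 2: 1,529 × $36 = $55,044. Book value $526,204.

$526,204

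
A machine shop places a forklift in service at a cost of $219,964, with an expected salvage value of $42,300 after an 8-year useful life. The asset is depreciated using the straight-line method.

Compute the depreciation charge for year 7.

$22,208

Depreciable base = $219,964 − $42,300 = $177,664.
Annual expense = $177,664 / 8 = $22,208.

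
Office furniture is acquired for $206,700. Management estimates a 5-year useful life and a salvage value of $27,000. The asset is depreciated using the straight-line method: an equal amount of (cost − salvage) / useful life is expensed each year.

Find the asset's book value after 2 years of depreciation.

$134,820

Depreciable base = $206,700 − $27,000 = $179,700.
Annual expense = $179,700 / 5 = $35,940.
End of year 1: book value $170,760.
End of year 2: book value $134,820.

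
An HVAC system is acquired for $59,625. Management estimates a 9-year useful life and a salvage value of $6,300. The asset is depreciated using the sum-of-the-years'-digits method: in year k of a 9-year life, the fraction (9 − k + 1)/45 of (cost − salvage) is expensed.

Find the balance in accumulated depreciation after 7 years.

$49,770

Depreciable base = $59,625 − $6,300 = $53,325.
Sum of the years' digits = 9+8+7+6+5+4+3+2+1 = 45.
Year 1: $53,325 × 9/45 = $10,665. Book value $48,960.
Year 2: $53,325 × 8/45 = $9,480. Book value $39,480.
Year 3: $53,325 × 7/45 = $8,295. Book value $31,185.
Year 4: $53,325 × 6/45 = $7,110. Book value $24,075.
Year 5: $53,325 × 5/45 = $5,925. Book value $18,150.
Year 6: $53,325 × 4/45 = $4,740. Book value $13,410.
Year 7: $53,325 × 3/45 = $3,555. Book value $9,855.
Accumulated through year 7 = $59,625 − $9,855 = $49,770.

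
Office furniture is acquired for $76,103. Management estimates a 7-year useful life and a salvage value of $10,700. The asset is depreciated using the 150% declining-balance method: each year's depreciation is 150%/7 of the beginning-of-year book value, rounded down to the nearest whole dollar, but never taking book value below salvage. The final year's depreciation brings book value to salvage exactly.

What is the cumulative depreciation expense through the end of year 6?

$58,195

Depreciable base = $76,103 − $10,700 = $65,403.
Year 1: ⌊$76,103 × 150%/7⌋ = $16,307. Book value $59,796.
Year 2: ⌊$59,796 × 150%/7⌋ = $12,813. Book value $46,983.
Year 3: ⌊$46,983 × 150%/7⌋ = $10,067. Book value $36,916.
Year 4: ⌊$36,916 × 150%/7⌋ = $7,910. Book value $29,006.
Year 5: ⌊$29,006 × 150%/7⌋ = $6,215. Book value $22,791.
Year 6: ⌊$22,791 × 150%/7⌋ = $4,883. Book value $17,908.
Accumulated through year 6 = $76,103 − $17,908 = $58,195.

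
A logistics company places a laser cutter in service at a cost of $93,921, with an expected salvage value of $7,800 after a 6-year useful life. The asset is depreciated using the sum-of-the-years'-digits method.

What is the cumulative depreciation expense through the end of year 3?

$61,515

Depreciable base = $93,921 − $7,800 = $86,121.
Sum of the years' digits = 6+5+4+3+2+1 = 21.
Year 1: $86,121 × 6/21 = $24,606. Book value $69,315.
Year 2: $86,121 × 5/21 = $20,505. Book value $48,810.
Year 3: $86,121 × 4/21 = $16,404. Book value $32,406.
Accumulated through year 3 = $93,921 − $32,406 = $61,515.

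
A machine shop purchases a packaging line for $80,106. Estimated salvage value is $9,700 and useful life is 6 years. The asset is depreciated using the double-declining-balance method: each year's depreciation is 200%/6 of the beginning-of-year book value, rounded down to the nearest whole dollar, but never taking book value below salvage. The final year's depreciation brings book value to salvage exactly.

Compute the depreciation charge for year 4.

$7,912

Depreciable base = $80,106 − $9,700 = $70,406.
Year 1: ⌊$80,106 × 200%/6⌋ = $26,702. Book value $53,404.
Year 2: ⌊$53,404 × 200%/6⌋ = $17,801. Book value $35,603.
Year 3: ⌊$35,603 × 200%/6⌋ = $11,867. Book value $23,736.
Year 4: ⌊$23,736 × 200%/6⌋ = $7,912. Book value $15,824.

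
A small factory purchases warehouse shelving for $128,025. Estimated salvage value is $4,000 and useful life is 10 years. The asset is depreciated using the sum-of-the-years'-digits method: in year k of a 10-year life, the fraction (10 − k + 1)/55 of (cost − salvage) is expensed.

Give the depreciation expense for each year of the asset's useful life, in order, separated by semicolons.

Depreciable base = $128,025 − $4,000 = $124,025.
Sum of the years' digits = 10+9+8+7+6+5+4+3+2+1 = 55.
Year 1: $124,025 × 10/55 = $22,550. Book value $105,475.
Year 2: $124,025 × 9/55 = $20,295. Book value $85,180.
Year 3: $124,025 × 8/55 = $18,040. Book value $67,140.
Year 4: $124,025 × 7/55 = $15,785. Book value $51,355.
Year 5: $124,025 × 6/55 = $13,530. Book value $37,825.
Year 6: $124,025 × 5/55 = $11,275. Book value $26,550.
Year 7: $124,025 × 4/55 = $9,020. Book value $17,530.
Year 8: $124,025 × 3/55 = $6,765. Book value $10,765.
Year 9: $124,025 × 2/55 = $4,510. Book value $6,255.
Year 10: $124,025 × 1/55 = $2,255. Book value $4,000.

$22,550; $20,295; $18,040; $15,785; $13,530; $11,275; $9,020; $6,765; $4,510; $2,255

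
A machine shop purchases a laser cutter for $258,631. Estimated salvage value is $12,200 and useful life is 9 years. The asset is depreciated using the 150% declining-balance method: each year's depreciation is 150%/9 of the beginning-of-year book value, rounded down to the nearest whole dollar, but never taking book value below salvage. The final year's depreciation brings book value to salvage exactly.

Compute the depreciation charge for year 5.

Depreciable base = $258,631 − $12,200 = $246,431.
Year 1: ⌊$258,631 × 150%/9⌋ = $43,105. Book value $215,526.
Year 2: ⌊$215,526 × 150%/9⌋ = $35,921. Book value $179,605.
Year 3: ⌊$179,605 × 150%/9⌋ = $29,934. Book value $149,671.
Year 4: ⌊$149,671 × 150%/9⌋ = $24,945. Book value $124,726.
Year 5: ⌊$124,726 × 150%/9⌋ = $20,787. Book value $103,939.

$20,787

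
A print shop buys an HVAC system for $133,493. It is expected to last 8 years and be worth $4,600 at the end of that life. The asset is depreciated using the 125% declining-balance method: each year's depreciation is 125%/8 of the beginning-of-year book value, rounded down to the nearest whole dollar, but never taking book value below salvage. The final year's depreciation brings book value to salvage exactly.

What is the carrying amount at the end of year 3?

Depreciable base = $133,493 − $4,600 = $128,893.
Year 1: ⌊$133,493 × 125%/8⌋ = $20,858. Book value $112,635.
Year 2: ⌊$112,635 × 125%/8⌋ = $17,599. Book value $95,036.
Year 3: ⌊$95,036 × 125%/8⌋ = $14,849. Book value $80,187.

$80,187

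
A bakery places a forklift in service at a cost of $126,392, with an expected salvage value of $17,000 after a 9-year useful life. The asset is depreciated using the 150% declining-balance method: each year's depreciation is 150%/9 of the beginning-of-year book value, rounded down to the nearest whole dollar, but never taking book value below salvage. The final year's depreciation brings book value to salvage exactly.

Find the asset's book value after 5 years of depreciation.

$50,796

Depreciable base = $126,392 − $17,000 = $109,392.
Year 1: ⌊$126,392 × 150%/9⌋ = $21,065. Book value $105,327.
Year 2: ⌊$105,327 × 150%/9⌋ = $17,554. Book value $87,773.
Year 3: ⌊$87,773 × 150%/9⌋ = $14,628. Book value $73,145.
Year 4: ⌊$73,145 × 150%/9⌋ = $12,190. Book value $60,955.
Year 5: ⌊$60,955 × 150%/9⌋ = $10,159. Book value $50,796.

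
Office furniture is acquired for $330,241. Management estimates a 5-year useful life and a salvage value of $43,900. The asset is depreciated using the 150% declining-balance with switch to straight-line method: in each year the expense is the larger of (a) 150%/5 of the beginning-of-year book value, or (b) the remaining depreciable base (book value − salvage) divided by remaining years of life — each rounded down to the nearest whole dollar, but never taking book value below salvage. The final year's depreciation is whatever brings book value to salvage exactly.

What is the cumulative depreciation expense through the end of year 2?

Depreciable base = $330,241 − $43,900 = $286,341.
Year 1: DB = ⌊$330,241 × 150%/5⌋ = $99,072; SL = ⌊$286,341/5⌋ = $57,268 → take DB $99,072. Book value $231,169.
Year 2: DB = ⌊$231,169 × 150%/5⌋ = $69,350; SL = ⌊$187,269/4⌋ = $46,817 → take DB $69,350. Book value $161,819.
Accumulated through year 2 = $330,241 − $161,819 = $168,422.

$168,422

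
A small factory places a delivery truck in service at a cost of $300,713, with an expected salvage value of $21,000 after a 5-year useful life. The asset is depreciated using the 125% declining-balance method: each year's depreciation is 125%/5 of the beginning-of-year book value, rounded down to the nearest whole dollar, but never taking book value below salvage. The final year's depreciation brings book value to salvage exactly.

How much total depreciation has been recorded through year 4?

$205,565

Depreciable base = $300,713 − $21,000 = $279,713.
Year 1: ⌊$300,713 × 125%/5⌋ = $75,178. Book value $225,535.
Year 2: ⌊$225,535 × 125%/5⌋ = $56,383. Book value $169,152.
Year 3: ⌊$169,152 × 125%/5⌋ = $42,288. Book value $126,864.
Year 4: ⌊$126,864 × 125%/5⌋ = $31,716. Book value $95,148.
Accumulated through year 4 = $300,713 − $95,148 = $205,565.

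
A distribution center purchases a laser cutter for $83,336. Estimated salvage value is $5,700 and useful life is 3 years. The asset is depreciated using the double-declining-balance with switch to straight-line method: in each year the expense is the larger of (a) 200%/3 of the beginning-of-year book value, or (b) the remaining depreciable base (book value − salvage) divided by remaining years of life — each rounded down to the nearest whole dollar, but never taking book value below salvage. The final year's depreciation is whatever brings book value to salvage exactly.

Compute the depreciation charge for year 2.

Depreciable base = $83,336 − $5,700 = $77,636.
Year 1: DB = ⌊$83,336 × 200%/3⌋ = $55,557; SL = ⌊$77,636/3⌋ = $25,878 → take DB $55,557. Book value $27,779.
Year 2: DB = ⌊$27,779 × 200%/3⌋ = $18,519; SL = ⌊$22,079/2⌋ = $11,039 → take DB $18,519. Book value $9,260.

$18,519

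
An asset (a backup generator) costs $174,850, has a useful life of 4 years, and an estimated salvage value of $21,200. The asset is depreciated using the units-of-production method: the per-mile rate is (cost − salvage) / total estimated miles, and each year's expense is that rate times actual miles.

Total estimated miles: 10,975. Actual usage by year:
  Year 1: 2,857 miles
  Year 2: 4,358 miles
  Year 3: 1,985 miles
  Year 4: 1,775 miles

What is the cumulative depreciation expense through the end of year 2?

$101,010

Depreciable base = $174,850 − $21,200 = $153,650.
Rate = $153,650 / 10,975 miles = $14 per mile.
Year 1: 2,857 × $14 = $39,998. Book value $134,852.
Year 2: 4,358 × $14 = $61,012. Book value $73,840.
Accumulated through year 2 = $174,850 − $73,840 = $101,010.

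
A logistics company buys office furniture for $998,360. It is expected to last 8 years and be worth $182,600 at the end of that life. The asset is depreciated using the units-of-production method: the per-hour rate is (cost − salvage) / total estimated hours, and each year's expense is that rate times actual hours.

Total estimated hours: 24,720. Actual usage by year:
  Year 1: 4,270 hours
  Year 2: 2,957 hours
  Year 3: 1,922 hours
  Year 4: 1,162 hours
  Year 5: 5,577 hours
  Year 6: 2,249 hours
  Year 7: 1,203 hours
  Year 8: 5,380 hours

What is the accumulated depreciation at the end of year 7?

Depreciable base = $998,360 − $182,600 = $815,760.
Rate = $815,760 / 24,720 hours = $33 per hour.
Year 1: 4,270 × $33 = $140,910. Book value $857,450.
Year 2: 2,957 × $33 = $97,581. Book value $759,869.
Year 3: 1,922 × $33 = $63,426. Book value $696,443.
Year 4: 1,162 × $33 = $38,346. Book value $658,097.
Year 5: 5,577 × $33 = $184,041. Book value $474,056.
Year 6: 2,249 × $33 = $74,217. Book value $399,839.
Year 7: 1,203 × $33 = $39,699. Book value $360,140.
Accumulated through year 7 = $998,360 − $360,140 = $638,220.

$638,220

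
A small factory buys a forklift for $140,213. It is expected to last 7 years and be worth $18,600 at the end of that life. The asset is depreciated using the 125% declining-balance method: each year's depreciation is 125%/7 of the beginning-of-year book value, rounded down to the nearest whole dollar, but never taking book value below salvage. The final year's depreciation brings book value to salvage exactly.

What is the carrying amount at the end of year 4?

$63,838

Depreciable base = $140,213 − $18,600 = $121,613.
Year 1: ⌊$140,213 × 125%/7⌋ = $25,038. Book value $115,175.
Year 2: ⌊$115,175 × 125%/7⌋ = $20,566. Book value $94,609.
Year 3: ⌊$94,609 × 125%/7⌋ = $16,894. Book value $77,715.
Year 4: ⌊$77,715 × 125%/7⌋ = $13,877. Book value $63,838.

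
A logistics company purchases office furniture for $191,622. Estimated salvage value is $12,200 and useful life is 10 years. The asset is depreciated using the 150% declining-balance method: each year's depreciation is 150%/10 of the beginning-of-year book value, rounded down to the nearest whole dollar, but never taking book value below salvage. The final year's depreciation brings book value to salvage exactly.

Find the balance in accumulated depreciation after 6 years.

$119,350

Depreciable base = $191,622 − $12,200 = $179,422.
Year 1: ⌊$191,622 × 150%/10⌋ = $28,743. Book value $162,879.
Year 2: ⌊$162,879 × 150%/10⌋ = $24,431. Book value $138,448.
Year 3: ⌊$138,448 × 150%/10⌋ = $20,767. Book value $117,681.
Year 4: ⌊$117,681 × 150%/10⌋ = $17,652. Book value $100,029.
Year 5: ⌊$100,029 × 150%/10⌋ = $15,004. Book value $85,025.
Year 6: ⌊$85,025 × 150%/10⌋ = $12,753. Book value $72,272.
Accumulated through year 6 = $191,622 − $72,272 = $119,350.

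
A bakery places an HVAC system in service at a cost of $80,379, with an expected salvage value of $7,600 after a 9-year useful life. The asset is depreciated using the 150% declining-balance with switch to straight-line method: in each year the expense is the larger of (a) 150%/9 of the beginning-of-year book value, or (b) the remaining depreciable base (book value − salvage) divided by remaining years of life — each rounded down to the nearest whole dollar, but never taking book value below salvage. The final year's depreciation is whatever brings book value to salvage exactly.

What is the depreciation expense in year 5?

Depreciable base = $80,379 − $7,600 = $72,779.
Year 1: DB = ⌊$80,379 × 150%/9⌋ = $13,396; SL = ⌊$72,779/9⌋ = $8,086 → take DB $13,396. Book value $66,983.
Year 2: DB = ⌊$66,983 × 150%/9⌋ = $11,163; SL = ⌊$59,383/8⌋ = $7,422 → take DB $11,163. Book value $55,820.
Year 3: DB = ⌊$55,820 × 150%/9⌋ = $9,303; SL = ⌊$48,220/7⌋ = $6,888 → take DB $9,303. Book value $46,517.
Year 4: DB = ⌊$46,517 × 150%/9⌋ = $7,752; SL = ⌊$38,917/6⌋ = $6,486 → take DB $7,752. Book value $38,765.
Year 5: DB = ⌊$38,765 × 150%/9⌋ = $6,460; SL = ⌊$31,165/5⌋ = $6,233 → take DB $6,460. Book value $32,305.

$6,460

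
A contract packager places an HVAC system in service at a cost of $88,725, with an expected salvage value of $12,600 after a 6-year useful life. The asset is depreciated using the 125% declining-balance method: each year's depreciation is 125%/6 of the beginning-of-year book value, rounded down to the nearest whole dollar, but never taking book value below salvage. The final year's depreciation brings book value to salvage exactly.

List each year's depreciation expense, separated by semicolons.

Depreciable base = $88,725 − $12,600 = $76,125.
Year 1: ⌊$88,725 × 125%/6⌋ = $18,484. Book value $70,241.
Year 2: ⌊$70,241 × 125%/6⌋ = $14,633. Book value $55,608.
Year 3: ⌊$55,608 × 125%/6⌋ = $11,585. Book value $44,023.
Year 4: ⌊$44,023 × 125%/6⌋ = $9,171. Book value $34,852.
Year 5: ⌊$34,852 × 125%/6⌋ = $7,260. Book value $27,592.
Year 6 (final): $27,592 − $12,600 = $14,992. Book value $12,600.

$18,484; $14,633; $11,585; $9,171; $7,260; $14,992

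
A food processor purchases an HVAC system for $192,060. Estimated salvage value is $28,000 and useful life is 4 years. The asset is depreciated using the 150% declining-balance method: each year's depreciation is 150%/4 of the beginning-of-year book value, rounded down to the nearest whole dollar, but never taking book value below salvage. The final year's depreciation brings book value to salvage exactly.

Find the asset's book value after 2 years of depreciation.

Depreciable base = $192,060 − $28,000 = $164,060.
Year 1: ⌊$192,060 × 150%/4⌋ = $72,022. Book value $120,038.
Year 2: ⌊$120,038 × 150%/4⌋ = $45,014. Book value $75,024.

$75,024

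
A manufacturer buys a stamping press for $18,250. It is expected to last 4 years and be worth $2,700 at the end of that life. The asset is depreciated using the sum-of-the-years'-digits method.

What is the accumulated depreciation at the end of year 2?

Depreciable base = $18,250 − $2,700 = $15,550.
Sum of the years' digits = 4+3+2+1 = 10.
Year 1: $15,550 × 4/10 = $6,220. Book value $12,030.
Year 2: $15,550 × 3/10 = $4,665. Book value $7,365.
Accumulated through year 2 = $18,250 − $7,365 = $10,885.

$10,885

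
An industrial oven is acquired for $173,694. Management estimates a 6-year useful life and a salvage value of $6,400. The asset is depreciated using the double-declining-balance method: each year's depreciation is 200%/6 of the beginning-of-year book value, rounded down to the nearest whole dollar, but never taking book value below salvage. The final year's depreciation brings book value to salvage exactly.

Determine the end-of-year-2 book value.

Depreciable base = $173,694 − $6,400 = $167,294.
Year 1: ⌊$173,694 × 200%/6⌋ = $57,898. Book value $115,796.
Year 2: ⌊$115,796 × 200%/6⌋ = $38,598. Book value $77,198.

$77,198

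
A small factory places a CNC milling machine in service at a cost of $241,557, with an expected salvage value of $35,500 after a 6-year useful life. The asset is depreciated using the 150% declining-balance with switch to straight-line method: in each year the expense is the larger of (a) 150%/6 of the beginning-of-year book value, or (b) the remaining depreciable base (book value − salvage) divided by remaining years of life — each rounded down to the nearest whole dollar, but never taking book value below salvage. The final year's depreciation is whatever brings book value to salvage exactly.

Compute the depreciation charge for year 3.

$33,969

Depreciable base = $241,557 − $35,500 = $206,057.
Year 1: DB = ⌊$241,557 × 150%/6⌋ = $60,389; SL = ⌊$206,057/6⌋ = $34,342 → take DB $60,389. Book value $181,168.
Year 2: DB = ⌊$181,168 × 150%/6⌋ = $45,292; SL = ⌊$145,668/5⌋ = $29,133 → take DB $45,292. Book value $135,876.
Year 3: DB = ⌊$135,876 × 150%/6⌋ = $33,969; SL = ⌊$100,376/4⌋ = $25,094 → take DB $33,969. Book value $101,907.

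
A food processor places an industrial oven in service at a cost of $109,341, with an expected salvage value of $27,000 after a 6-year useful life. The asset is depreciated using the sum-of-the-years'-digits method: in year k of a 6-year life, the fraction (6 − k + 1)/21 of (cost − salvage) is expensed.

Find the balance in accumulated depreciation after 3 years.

Depreciable base = $109,341 − $27,000 = $82,341.
Sum of the years' digits = 6+5+4+3+2+1 = 21.
Year 1: $82,341 × 6/21 = $23,526. Book value $85,815.
Year 2: $82,341 × 5/21 = $19,605. Book value $66,210.
Year 3: $82,341 × 4/21 = $15,684. Book value $50,526.
Accumulated through year 3 = $109,341 − $50,526 = $58,815.

$58,815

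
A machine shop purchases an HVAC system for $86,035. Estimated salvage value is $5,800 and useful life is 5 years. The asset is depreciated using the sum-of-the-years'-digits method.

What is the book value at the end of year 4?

Depreciable base = $86,035 − $5,800 = $80,235.
Sum of the years' digits = 5+4+3+2+1 = 15.
Year 1: $80,235 × 5/15 = $26,745. Book value $59,290.
Year 2: $80,235 × 4/15 = $21,396. Book value $37,894.
Year 3: $80,235 × 3/15 = $16,047. Book value $21,847.
Year 4: $80,235 × 2/15 = $10,698. Book value $11,149.

$11,149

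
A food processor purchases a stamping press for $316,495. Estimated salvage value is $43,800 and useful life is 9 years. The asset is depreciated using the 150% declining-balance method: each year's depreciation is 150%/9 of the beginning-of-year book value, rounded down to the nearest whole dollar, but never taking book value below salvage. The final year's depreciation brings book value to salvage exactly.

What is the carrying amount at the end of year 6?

Depreciable base = $316,495 − $43,800 = $272,695.
Year 1: ⌊$316,495 × 150%/9⌋ = $52,749. Book value $263,746.
Year 2: ⌊$263,746 × 150%/9⌋ = $43,957. Book value $219,789.
Year 3: ⌊$219,789 × 150%/9⌋ = $36,631. Book value $183,158.
Year 4: ⌊$183,158 × 150%/9⌋ = $30,526. Book value $152,632.
Year 5: ⌊$152,632 × 150%/9⌋ = $25,438. Book value $127,194.
Year 6: ⌊$127,194 × 150%/9⌋ = $21,199. Book value $105,995.

$105,995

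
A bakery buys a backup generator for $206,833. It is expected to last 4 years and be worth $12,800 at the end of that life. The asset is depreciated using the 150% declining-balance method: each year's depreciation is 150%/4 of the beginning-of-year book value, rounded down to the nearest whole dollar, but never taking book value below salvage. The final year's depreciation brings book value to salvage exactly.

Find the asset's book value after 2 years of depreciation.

Depreciable base = $206,833 − $12,800 = $194,033.
Year 1: ⌊$206,833 × 150%/4⌋ = $77,562. Book value $129,271.
Year 2: ⌊$129,271 × 150%/4⌋ = $48,476. Book value $80,795.

$80,795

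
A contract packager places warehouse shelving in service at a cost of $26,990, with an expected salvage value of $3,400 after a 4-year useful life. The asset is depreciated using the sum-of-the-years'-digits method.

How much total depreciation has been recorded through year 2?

Depreciable base = $26,990 − $3,400 = $23,590.
Sum of the years' digits = 4+3+2+1 = 10.
Year 1: $23,590 × 4/10 = $9,436. Book value $17,554.
Year 2: $23,590 × 3/10 = $7,077. Book value $10,477.
Accumulated through year 2 = $26,990 − $10,477 = $16,513.

$16,513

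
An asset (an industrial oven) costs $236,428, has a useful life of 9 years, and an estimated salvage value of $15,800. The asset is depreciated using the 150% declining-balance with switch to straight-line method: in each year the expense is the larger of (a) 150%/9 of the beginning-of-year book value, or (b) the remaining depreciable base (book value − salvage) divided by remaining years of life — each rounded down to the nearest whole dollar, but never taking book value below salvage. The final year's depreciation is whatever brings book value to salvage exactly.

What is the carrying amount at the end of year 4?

Depreciable base = $236,428 − $15,800 = $220,628.
Year 1: DB = ⌊$236,428 × 150%/9⌋ = $39,404; SL = ⌊$220,628/9⌋ = $24,514 → take DB $39,404. Book value $197,024.
Year 2: DB = ⌊$197,024 × 150%/9⌋ = $32,837; SL = ⌊$181,224/8⌋ = $22,653 → take DB $32,837. Book value $164,187.
Year 3: DB = ⌊$164,187 × 150%/9⌋ = $27,364; SL = ⌊$148,387/7⌋ = $21,198 → take DB $27,364. Book value $136,823.
Year 4: DB = ⌊$136,823 × 150%/9⌋ = $22,803; SL = ⌊$121,023/6⌋ = $20,170 → take DB $22,803. Book value $114,020.

$114,020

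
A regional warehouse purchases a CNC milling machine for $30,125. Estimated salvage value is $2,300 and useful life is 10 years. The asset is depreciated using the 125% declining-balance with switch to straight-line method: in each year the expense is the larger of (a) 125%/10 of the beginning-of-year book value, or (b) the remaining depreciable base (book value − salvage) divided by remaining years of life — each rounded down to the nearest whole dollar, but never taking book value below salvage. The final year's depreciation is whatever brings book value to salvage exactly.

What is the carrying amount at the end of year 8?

$7,410

Depreciable base = $30,125 − $2,300 = $27,825.
Year 1: DB = ⌊$30,125 × 125%/10⌋ = $3,765; SL = ⌊$27,825/10⌋ = $2,782 → take DB $3,765. Book value $26,360.
Year 2: DB = ⌊$26,360 × 125%/10⌋ = $3,295; SL = ⌊$24,060/9⌋ = $2,673 → take DB $3,295. Book value $23,065.
Year 3: DB = ⌊$23,065 × 125%/10⌋ = $2,883; SL = ⌊$20,765/8⌋ = $2,595 → take DB $2,883. Book value $20,182.
Year 4: DB = ⌊$20,182 × 125%/10⌋ = $2,522; SL = ⌊$17,882/7⌋ = $2,554 → take SL $2,554. Book value $17,628.
Year 5: DB = ⌊$17,628 × 125%/10⌋ = $2,203; SL = ⌊$15,328/6⌋ = $2,554 → take SL $2,554. Book value $15,074.
Year 6: DB = ⌊$15,074 × 125%/10⌋ = $1,884; SL = ⌊$12,774/5⌋ = $2,554 → take SL $2,554. Book value $12,520.
Year 7: DB = ⌊$12,520 × 125%/10⌋ = $1,565; SL = ⌊$10,220/4⌋ = $2,555 → take SL $2,555. Book value $9,965.
Year 8: DB = ⌊$9,965 × 125%/10⌋ = $1,245; SL = ⌊$7,665/3⌋ = $2,555 → take SL $2,555. Book value $7,410.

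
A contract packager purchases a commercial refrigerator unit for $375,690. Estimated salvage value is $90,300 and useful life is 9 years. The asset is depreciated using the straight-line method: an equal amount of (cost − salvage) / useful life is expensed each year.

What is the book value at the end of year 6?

$185,430

Depreciable base = $375,690 − $90,300 = $285,390.
Annual expense = $285,390 / 9 = $31,710.
End of year 1: book value $343,980.
End of year 2: book value $312,270.
End of year 3: book value $280,560.
End of year 4: book value $248,850.
End of year 5: book value $217,140.
End of year 6: book value $185,430.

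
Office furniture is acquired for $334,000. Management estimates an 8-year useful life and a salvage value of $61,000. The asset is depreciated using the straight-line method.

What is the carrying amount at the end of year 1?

$299,875

Depreciable base = $334,000 − $61,000 = $273,000.
Annual expense = $273,000 / 8 = $34,125.
End of year 1: book value $299,875.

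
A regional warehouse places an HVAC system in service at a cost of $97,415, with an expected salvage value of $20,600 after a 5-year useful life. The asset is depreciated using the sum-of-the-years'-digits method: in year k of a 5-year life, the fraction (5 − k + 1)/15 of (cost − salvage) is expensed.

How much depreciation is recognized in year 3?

$15,363

Depreciable base = $97,415 − $20,600 = $76,815.
Sum of the years' digits = 5+4+3+2+1 = 15.
Year 1: $76,815 × 5/15 = $25,605. Book value $71,810.
Year 2: $76,815 × 4/15 = $20,484. Book value $51,326.
Year 3: $76,815 × 3/15 = $15,363. Book value $35,963.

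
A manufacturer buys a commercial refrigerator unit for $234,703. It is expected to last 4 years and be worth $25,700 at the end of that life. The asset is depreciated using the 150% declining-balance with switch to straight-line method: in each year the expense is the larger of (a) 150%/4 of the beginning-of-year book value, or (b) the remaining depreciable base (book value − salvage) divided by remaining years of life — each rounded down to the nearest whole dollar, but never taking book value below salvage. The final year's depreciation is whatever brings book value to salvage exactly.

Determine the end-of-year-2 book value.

$91,682

Depreciable base = $234,703 − $25,700 = $209,003.
Year 1: DB = ⌊$234,703 × 150%/4⌋ = $88,013; SL = ⌊$209,003/4⌋ = $52,250 → take DB $88,013. Book value $146,690.
Year 2: DB = ⌊$146,690 × 150%/4⌋ = $55,008; SL = ⌊$120,990/3⌋ = $40,330 → take DB $55,008. Book value $91,682.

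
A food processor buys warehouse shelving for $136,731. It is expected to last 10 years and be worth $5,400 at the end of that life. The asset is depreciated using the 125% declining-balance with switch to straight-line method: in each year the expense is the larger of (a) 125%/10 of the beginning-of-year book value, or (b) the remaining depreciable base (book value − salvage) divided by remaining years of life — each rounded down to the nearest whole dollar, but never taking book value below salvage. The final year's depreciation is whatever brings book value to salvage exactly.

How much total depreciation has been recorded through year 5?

$69,759

Depreciable base = $136,731 − $5,400 = $131,331.
Year 1: DB = ⌊$136,731 × 125%/10⌋ = $17,091; SL = ⌊$131,331/10⌋ = $13,133 → take DB $17,091. Book value $119,640.
Year 2: DB = ⌊$119,640 × 125%/10⌋ = $14,955; SL = ⌊$114,240/9⌋ = $12,693 → take DB $14,955. Book value $104,685.
Year 3: DB = ⌊$104,685 × 125%/10⌋ = $13,085; SL = ⌊$99,285/8⌋ = $12,410 → take DB $13,085. Book value $91,600.
Year 4: DB = ⌊$91,600 × 125%/10⌋ = $11,450; SL = ⌊$86,200/7⌋ = $12,314 → take SL $12,314. Book value $79,286.
Year 5: DB = ⌊$79,286 × 125%/10⌋ = $9,910; SL = ⌊$73,886/6⌋ = $12,314 → take SL $12,314. Book value $66,972.
Accumulated through year 5 = $136,731 − $66,972 = $69,759.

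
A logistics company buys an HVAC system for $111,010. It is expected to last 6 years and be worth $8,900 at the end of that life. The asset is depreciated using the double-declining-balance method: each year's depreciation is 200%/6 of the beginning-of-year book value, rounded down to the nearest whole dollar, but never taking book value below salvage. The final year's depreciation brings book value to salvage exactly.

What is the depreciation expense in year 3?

Depreciable base = $111,010 − $8,900 = $102,110.
Year 1: ⌊$111,010 × 200%/6⌋ = $37,003. Book value $74,007.
Year 2: ⌊$74,007 × 200%/6⌋ = $24,669. Book value $49,338.
Year 3: ⌊$49,338 × 200%/6⌋ = $16,446. Book value $32,892.

$16,446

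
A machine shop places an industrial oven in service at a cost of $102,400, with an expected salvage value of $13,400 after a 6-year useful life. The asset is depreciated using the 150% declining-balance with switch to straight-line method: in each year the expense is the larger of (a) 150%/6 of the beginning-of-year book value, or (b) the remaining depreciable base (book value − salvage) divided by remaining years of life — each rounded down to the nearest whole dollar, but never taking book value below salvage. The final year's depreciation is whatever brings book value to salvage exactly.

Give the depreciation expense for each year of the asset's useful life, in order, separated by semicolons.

$25,600; $19,200; $14,400; $10,800; $9,500; $9,500

Depreciable base = $102,400 − $13,400 = $89,000.
Year 1: DB = ⌊$102,400 × 150%/6⌋ = $25,600; SL = ⌊$89,000/6⌋ = $14,833 → take DB $25,600. Book value $76,800.
Year 2: DB = ⌊$76,800 × 150%/6⌋ = $19,200; SL = ⌊$63,400/5⌋ = $12,680 → take DB $19,200. Book value $57,600.
Year 3: DB = ⌊$57,600 × 150%/6⌋ = $14,400; SL = ⌊$44,200/4⌋ = $11,050 → take DB $14,400. Book value $43,200.
Year 4: DB = ⌊$43,200 × 150%/6⌋ = $10,800; SL = ⌊$29,800/3⌋ = $9,933 → take DB $10,800. Book value $32,400.
Year 5: DB = ⌊$32,400 × 150%/6⌋ = $8,100; SL = ⌊$19,000/2⌋ = $9,500 → take SL $9,500. Book value $22,900.
Year 6 (final): $22,900 − $13,400 = $9,500. Book value $13,400.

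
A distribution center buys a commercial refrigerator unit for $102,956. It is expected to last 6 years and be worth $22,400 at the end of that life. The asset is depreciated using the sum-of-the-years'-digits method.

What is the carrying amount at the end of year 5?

$26,236

Depreciable base = $102,956 − $22,400 = $80,556.
Sum of the years' digits = 6+5+4+3+2+1 = 21.
Year 1: $80,556 × 6/21 = $23,016. Book value $79,940.
Year 2: $80,556 × 5/21 = $19,180. Book value $60,760.
Year 3: $80,556 × 4/21 = $15,344. Book value $45,416.
Year 4: $80,556 × 3/21 = $11,508. Book value $33,908.
Year 5: $80,556 × 2/21 = $7,672. Book value $26,236.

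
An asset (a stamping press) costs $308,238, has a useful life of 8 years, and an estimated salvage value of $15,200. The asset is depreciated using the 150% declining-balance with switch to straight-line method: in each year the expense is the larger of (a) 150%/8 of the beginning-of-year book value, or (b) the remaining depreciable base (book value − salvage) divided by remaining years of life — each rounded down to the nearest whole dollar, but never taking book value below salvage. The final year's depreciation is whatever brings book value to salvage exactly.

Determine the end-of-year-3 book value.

$165,333

Depreciable base = $308,238 − $15,200 = $293,038.
Year 1: DB = ⌊$308,238 × 150%/8⌋ = $57,794; SL = ⌊$293,038/8⌋ = $36,629 → take DB $57,794. Book value $250,444.
Year 2: DB = ⌊$250,444 × 150%/8⌋ = $46,958; SL = ⌊$235,244/7⌋ = $33,606 → take DB $46,958. Book value $203,486.
Year 3: DB = ⌊$203,486 × 150%/8⌋ = $38,153; SL = ⌊$188,286/6⌋ = $31,381 → take DB $38,153. Book value $165,333.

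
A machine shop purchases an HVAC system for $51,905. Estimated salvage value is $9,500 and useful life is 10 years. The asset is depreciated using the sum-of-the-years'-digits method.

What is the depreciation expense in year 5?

$4,626

Depreciable base = $51,905 − $9,500 = $42,405.
Sum of the years' digits = 10+9+8+7+6+5+4+3+2+1 = 55.
Year 1: $42,405 × 10/55 = $7,710. Book value $44,195.
Year 2: $42,405 × 9/55 = $6,939. Book value $37,256.
Year 3: $42,405 × 8/55 = $6,168. Book value $31,088.
Year 4: $42,405 × 7/55 = $5,397. Book value $25,691.
Year 5: $42,405 × 6/55 = $4,626. Book value $21,065.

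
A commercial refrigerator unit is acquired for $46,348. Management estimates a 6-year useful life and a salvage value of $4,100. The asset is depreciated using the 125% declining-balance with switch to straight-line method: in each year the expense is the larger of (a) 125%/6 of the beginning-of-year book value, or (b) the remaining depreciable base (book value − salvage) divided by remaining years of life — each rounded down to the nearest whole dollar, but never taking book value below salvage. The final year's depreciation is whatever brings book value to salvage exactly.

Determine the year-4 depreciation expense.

Depreciable base = $46,348 − $4,100 = $42,248.
Year 1: DB = ⌊$46,348 × 125%/6⌋ = $9,655; SL = ⌊$42,248/6⌋ = $7,041 → take DB $9,655. Book value $36,693.
Year 2: DB = ⌊$36,693 × 125%/6⌋ = $7,644; SL = ⌊$32,593/5⌋ = $6,518 → take DB $7,644. Book value $29,049.
Year 3: DB = ⌊$29,049 × 125%/6⌋ = $6,051; SL = ⌊$24,949/4⌋ = $6,237 → take SL $6,237. Book value $22,812.
Year 4: DB = ⌊$22,812 × 125%/6⌋ = $4,752; SL = ⌊$18,712/3⌋ = $6,237 → take SL $6,237. Book value $16,575.

$6,237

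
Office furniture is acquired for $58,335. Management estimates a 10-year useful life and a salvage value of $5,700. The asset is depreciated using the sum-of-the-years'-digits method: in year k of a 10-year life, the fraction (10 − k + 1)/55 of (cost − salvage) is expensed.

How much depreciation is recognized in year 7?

Depreciable base = $58,335 − $5,700 = $52,635.
Sum of the years' digits = 10+9+8+7+6+5+4+3+2+1 = 55.
Year 1: $52,635 × 10/55 = $9,570. Book value $48,765.
Year 2: $52,635 × 9/55 = $8,613. Book value $40,152.
Year 3: $52,635 × 8/55 = $7,656. Book value $32,496.
Year 4: $52,635 × 7/55 = $6,699. Book value $25,797.
Year 5: $52,635 × 6/55 = $5,742. Book value $20,055.
Year 6: $52,635 × 5/55 = $4,785. Book value $15,270.
Year 7: $52,635 × 4/55 = $3,828. Book value $11,442.

$3,828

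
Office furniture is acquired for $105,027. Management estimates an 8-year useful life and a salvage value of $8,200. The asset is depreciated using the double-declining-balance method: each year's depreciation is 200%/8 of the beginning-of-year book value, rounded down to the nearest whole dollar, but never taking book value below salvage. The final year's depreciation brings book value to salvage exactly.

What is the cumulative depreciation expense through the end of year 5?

Depreciable base = $105,027 − $8,200 = $96,827.
Year 1: ⌊$105,027 × 200%/8⌋ = $26,256. Book value $78,771.
Year 2: ⌊$78,771 × 200%/8⌋ = $19,692. Book value $59,079.
Year 3: ⌊$59,079 × 200%/8⌋ = $14,769. Book value $44,310.
Year 4: ⌊$44,310 × 200%/8⌋ = $11,077. Book value $33,233.
Year 5: ⌊$33,233 × 200%/8⌋ = $8,308. Book value $24,925.
Accumulated through year 5 = $105,027 − $24,925 = $80,102.

$80,102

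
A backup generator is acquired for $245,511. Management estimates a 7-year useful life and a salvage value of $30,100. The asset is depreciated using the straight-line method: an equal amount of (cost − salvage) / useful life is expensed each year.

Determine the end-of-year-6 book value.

$60,873

Depreciable base = $245,511 − $30,100 = $215,411.
Annual expense = $215,411 / 7 = $30,773.
End of year 1: book value $214,738.
End of year 2: book value $183,965.
End of year 3: book value $153,192.
End of year 4: book value $122,419.
End of year 5: book value $91,646.
End of year 6: book value $60,873.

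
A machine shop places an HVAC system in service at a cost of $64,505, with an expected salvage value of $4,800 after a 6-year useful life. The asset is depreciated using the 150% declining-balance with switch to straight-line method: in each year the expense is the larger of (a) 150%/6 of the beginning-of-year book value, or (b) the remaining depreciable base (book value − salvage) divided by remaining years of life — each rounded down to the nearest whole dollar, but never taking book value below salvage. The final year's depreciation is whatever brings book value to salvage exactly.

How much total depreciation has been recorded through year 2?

Depreciable base = $64,505 − $4,800 = $59,705.
Year 1: DB = ⌊$64,505 × 150%/6⌋ = $16,126; SL = ⌊$59,705/6⌋ = $9,950 → take DB $16,126. Book value $48,379.
Year 2: DB = ⌊$48,379 × 150%/6⌋ = $12,094; SL = ⌊$43,579/5⌋ = $8,715 → take DB $12,094. Book value $36,285.
Accumulated through year 2 = $64,505 − $36,285 = $28,220.

$28,220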